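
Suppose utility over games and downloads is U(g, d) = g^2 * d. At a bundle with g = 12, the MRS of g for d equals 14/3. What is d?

d = 28

MU_g = 2·g·d and MU_d = g^2.
MRS = MU_g/MU_d = (2/1)·d/g.
Substitute g = 12: MRS = d/6. Setting d/6 = 14/3 gives d = (14/3)·6 = 28.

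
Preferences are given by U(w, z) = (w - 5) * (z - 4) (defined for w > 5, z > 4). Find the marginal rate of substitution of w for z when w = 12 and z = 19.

MU_w = (z−4), MU_z = (w−5).
MRS = (z−4)/(w−5).
At (12, 19): MRS = 15/7.
That is, one extra unit of w is worth 15/7 units of z at the margin.

MRS = 15/7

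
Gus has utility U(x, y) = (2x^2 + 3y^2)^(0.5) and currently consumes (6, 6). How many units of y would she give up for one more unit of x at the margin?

MRS = 2/3

For CES with ρ = 2, MRS = (2/3)·(y/x)^(-1).
At (6, 6): MRS = 2/3.
So at (6, 6) the consumer would give up 2/3 units of y for one more unit of x.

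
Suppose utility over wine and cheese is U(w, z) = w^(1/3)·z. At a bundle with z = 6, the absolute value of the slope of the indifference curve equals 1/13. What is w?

w = 26

MU_w = 1/3·w^(-2/3)·z and MU_z = w^(1/3).
MRS = MU_w/MU_z = (1/3)·z/w.
Substitute z = 6: MRS = 2/w. Setting 2/w = 1/13 gives w = 2/(1/13) = 26.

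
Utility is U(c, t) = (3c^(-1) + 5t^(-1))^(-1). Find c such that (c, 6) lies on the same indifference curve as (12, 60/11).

U depends on (c, t) only through S = 3c^(-1) + 5t^(-1), so equal utility means equal S. At (12, 60/11): S = 7/6.
With t = 6: 5·6^(-1) = 5/6, so 3c^(-1) = 7/6 − 5/6 = 1/3, i.e. c^(-1) = 1/9.
Hence c = 1/(1/9) = 9.
Check: U(9, 6) = 0.8571.

c = 9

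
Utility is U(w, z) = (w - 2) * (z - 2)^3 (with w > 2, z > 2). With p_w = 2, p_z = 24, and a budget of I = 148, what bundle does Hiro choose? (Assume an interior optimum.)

w* = 14, z* = 5

MU_w = (z−2)^3, MU_z = 3·(w−2)·(z−2)^2.
MRS = (1/3)·(z−2)/(w−2).
Tangency: set MRS = p_w/p_z = 2/24 = 1/12.
So (1/3)·(z − 2)/(w − 2) = 1/12, i.e. (z − 2) = 0.25·(w − 2).
Rewrite the budget in excess-of-subsistence terms: 2·(w − 2) + 24·(z − 2) = 148 − 2·2 − 24·2 = 96.
Substituting, 8·(w − 2) = 96, so w − 2 = 12 and w* = 14.
Then z − 2 = 0.25·12 = 3, so z* = 5.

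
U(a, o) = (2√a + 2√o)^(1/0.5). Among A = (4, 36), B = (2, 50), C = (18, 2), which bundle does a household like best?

Evaluate utility at each bundle:
U(A) = 256.000.
U(B) = 288.000.
U(C) = 128.000.
Highest utility is B, so B ≻ A ≻ C.

Bundle B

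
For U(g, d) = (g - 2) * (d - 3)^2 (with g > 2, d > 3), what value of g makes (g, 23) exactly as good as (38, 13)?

U(38, 13) = 3600.
Set U(g, 23) = 3600 and solve.
With d = 23: (23 − 3)^2 = 400, so (g − 2) = 3600/400 = 9.
So g = 2 + 9 = 11.
Check: U(11, 23) = 3600.

g = 11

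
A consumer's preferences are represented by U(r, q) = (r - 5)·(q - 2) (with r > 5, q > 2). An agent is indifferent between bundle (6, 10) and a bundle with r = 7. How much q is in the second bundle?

U(6, 10) = 8.
Set U(7, q) = 8 and solve.
With r = 7: (7 − 5) = 2, so (q − 2) = 8/2 = 4.
So q = 2 + 4 = 6.
Check: U(7, 6) = 8.

q = 6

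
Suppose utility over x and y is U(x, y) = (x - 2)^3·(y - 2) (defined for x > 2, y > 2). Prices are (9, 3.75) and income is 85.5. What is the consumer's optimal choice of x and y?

MU_x = 3·(x−2)^2·(y−2), MU_y = (x−2)^3.
MRS = (3/1)·(y−2)/(x−2).
Tangency: set MRS = p_x/p_y = 9/3.75 = 2.4.
So (3/1)·(y − 2)/(x − 2) = 2.4, i.e. (y − 2) = 0.8·(x − 2).
Rewrite the budget in excess-of-subsistence terms: 9·(x − 2) + 3.75·(y − 2) = 85.5 − 9·2 − 3.75·2 = 60.
Substituting, 12·(x − 2) = 60, so x − 2 = 5 and x* = 7.
Then y − 2 = 0.8·5 = 4, so y* = 6.

x* = 7, y* = 6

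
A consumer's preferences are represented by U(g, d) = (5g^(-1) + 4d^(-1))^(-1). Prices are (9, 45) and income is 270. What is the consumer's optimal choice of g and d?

g* = 10, d* = 4

For CES with ρ = -1, MRS = (5/4)·(d/g)^2.
Tangency: set MRS = p_g/p_d = 9/45 = 0.2.
So (d/g)^2 = 4/25; taking the square root, d/g = 0.4, i.e. d = 0.4·g.
Substitute into the budget 9·g + 45·d = 270: 27·g = 270, so g* = 10 and d* = 0.4·10 = 4.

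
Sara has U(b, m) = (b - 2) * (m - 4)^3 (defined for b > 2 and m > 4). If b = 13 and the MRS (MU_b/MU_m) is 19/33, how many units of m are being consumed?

MU_b = (m−4)^3, MU_m = 3·(b−2)·(m−4)^2.
MRS = (1/3)·(m−4)/(b−2).
Substitute b = 13: MRS = (m − 4)/33. Setting this equal to 19/33 gives m − 4 = (19/33)·33 = 19, so m = 23.

m = 23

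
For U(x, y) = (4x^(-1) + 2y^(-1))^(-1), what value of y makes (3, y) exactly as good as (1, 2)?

y = 6/11

U depends on (x, y) only through S = 4x^(-1) + 2y^(-1), so equal utility means equal S. At (1, 2): S = 5.
With x = 3: 4·3^(-1) = 4/3, so 2y^(-1) = 5 − 4/3 = 11/3, i.e. y^(-1) = 11/6.
Hence y = 1/(11/6) = 6/11.
Check: U(3, 6/11) = 0.2.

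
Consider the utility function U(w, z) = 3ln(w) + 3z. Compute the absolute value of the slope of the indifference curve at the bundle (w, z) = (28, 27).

MU_w = 3/w, MU_z = 3.
MRS = 3/w ÷ 3.
At (28, 27): MRS = 1/28.
So at (28, 27) the consumer would give up 1/28 units of z for one more unit of w.

MRS = 1/28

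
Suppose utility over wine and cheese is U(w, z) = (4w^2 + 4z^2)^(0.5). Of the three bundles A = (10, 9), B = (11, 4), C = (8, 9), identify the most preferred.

Bundle A

Evaluate utility at each bundle:
U(A) = 26.907.
U(B) = 23.409.
U(C) = 24.083.
Highest utility is A, so A ≻ C ≻ B.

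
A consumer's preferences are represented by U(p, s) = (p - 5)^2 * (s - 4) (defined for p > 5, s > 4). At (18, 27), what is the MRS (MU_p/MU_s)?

MU_p = 2·(p−5)·(s−4), MU_s = (p−5)^2.
MRS = (2/1)·(s−4)/(p−5).
At (18, 27): MRS = 46/13.
That is, one extra unit of p is worth 46/13 units of s at the margin.

MRS = 46/13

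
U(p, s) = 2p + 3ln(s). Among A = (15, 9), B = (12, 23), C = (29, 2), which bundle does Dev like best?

Evaluate utility at each bundle:
U(A) = 36.592.
U(B) = 33.406.
U(C) = 60.079.
Highest utility is C, so C ≻ A ≻ B.

Bundle C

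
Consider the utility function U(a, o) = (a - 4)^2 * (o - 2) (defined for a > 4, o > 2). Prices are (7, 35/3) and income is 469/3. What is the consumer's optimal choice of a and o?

MU_a = 2·(a−4)·(o−2), MU_o = (a−4)^2.
MRS = (2/1)·(o−2)/(a−4).
Tangency: set MRS = p_a/p_o = 7/(35/3) = 0.6.
So (2/1)·(o − 2)/(a − 4) = 0.6, i.e. (o − 2) = 0.3·(a − 4).
Rewrite the budget in excess-of-subsistence terms: 7·(a − 4) + (35/3)·(o − 2) = 469/3 − 7·4 − (35/3)·2 = 105.
Substituting, 10.5·(a − 4) = 105, so a − 4 = 10 and a* = 14.
Then o − 2 = 0.3·10 = 3, so o* = 5.

a* = 14, o* = 5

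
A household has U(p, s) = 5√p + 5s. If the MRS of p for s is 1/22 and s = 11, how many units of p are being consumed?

p = 121

MU_p = 5/(2√p), MU_s = 5.
MRS = 5/(2√p) ÷ 5.
MRS depends only on p: 0.5/√p = 1/22 ⇒ √p = 0.5/(1/22) = 11 ⇒ p = 121.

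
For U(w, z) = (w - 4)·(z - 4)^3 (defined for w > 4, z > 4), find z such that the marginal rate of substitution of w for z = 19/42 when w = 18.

MU_w = (z−4)^3, MU_z = 3·(w−4)·(z−4)^2.
MRS = (1/3)·(z−4)/(w−4).
Substitute w = 18: MRS = (z − 4)/42. Setting this equal to 19/42 gives z − 4 = (19/42)·42 = 19, so z = 23.

z = 23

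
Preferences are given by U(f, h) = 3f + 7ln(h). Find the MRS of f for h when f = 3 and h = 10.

MU_f = 3, MU_h = 7/h.
MRS = 3 ÷ (7/h).
At (3, 10): MRS = 30/7.
So at (3, 10) the consumer would give up 30/7 units of h for one more unit of f.

MRS = 30/7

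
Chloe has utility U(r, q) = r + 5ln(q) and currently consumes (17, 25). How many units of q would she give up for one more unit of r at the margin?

MU_r = 1, MU_q = 5/q.
MRS = 1 ÷ (5/q).
At (17, 25): MRS = 5.
The indifference curve has slope −5 at this bundle.

MRS = 5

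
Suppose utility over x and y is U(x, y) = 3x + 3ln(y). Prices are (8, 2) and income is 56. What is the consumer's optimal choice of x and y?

MU_x = 3, MU_y = 3/y.
MRS = 3 ÷ (3/y).
Tangency: set MRS = p_x/p_y = 8/2 = 4.
MRS depends only on y: y = 4 ⇒ y* = 4.
From the budget, 8·x = 56 − 2·4 = 48, so x* = 6.

x* = 6, y* = 4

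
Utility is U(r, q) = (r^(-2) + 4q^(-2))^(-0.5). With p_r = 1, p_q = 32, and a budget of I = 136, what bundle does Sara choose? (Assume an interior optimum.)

r* = 8, q* = 4

For CES with ρ = -2, MRS = (1/4)·(q/r)^3.
Tangency: set MRS = p_r/p_q = 1/32.
So (q/r)^3 = 0.125; taking the cube root, q/r = 0.5, i.e. q = 0.5·r.
Substitute into the budget 1·r + 32·q = 136: 17·r = 136, so r* = 8 and q* = 0.5·8 = 4.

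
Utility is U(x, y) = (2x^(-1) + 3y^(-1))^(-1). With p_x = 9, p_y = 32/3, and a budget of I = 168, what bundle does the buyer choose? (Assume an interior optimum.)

For CES with ρ = -1, MRS = (2/3)·(y/x)^2.
Tangency: set MRS = p_x/p_y = 9/(32/3) = 27/32.
So (y/x)^2 = 81/64; taking the square root, y/x = 1.125, i.e. y = 1.125·x.
Substitute into the budget 9·x + (32/3)·y = 168: 21·x = 168, so x* = 8 and y* = 1.125·8 = 9.

x* = 8, y* = 9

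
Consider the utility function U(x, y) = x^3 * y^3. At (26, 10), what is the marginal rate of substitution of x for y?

MU_x = 3·x^2·y^3 and MU_y = 3·x^3·y^2.
MRS = MU_x/MU_y = y/x.
At (26, 10): MRS = 5/13.
That is, one extra unit of x is worth 5/13 units of y at the margin.

MRS = 5/13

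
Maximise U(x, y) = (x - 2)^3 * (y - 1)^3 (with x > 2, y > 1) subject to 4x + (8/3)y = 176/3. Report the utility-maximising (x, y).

MU_x = 3·(x−2)^2·(y−1)^3, MU_y = 3·(x−2)^3·(y−1)^2.
MRS = (y−1)/(x−2).
Tangency: set MRS = p_x/p_y = 4/(8/3) = 1.5.
So (y − 1)/(x − 2) = 1.5, i.e. (y − 1) = 1.5·(x − 2).
Rewrite the budget in excess-of-subsistence terms: 4·(x − 2) + (8/3)·(y − 1) = 176/3 − 4·2 − (8/3)·1 = 48.
Substituting, 8·(x − 2) = 48, so x − 2 = 6 and x* = 8.
Then y − 1 = 1.5·6 = 9, so y* = 10.

x* = 8, y* = 10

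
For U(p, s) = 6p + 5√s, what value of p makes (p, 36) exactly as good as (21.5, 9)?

p = 19

U(21.5, 9) = 144.
Set U(p, 36) = 144 and solve.
With s = 36: √36 = 6, so 6p = 144 − 5·6 = 114 and p = 19.
Check: U(19, 36) = 144.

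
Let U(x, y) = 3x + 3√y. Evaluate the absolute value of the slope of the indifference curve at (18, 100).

MRS = 20

MU_x = 3, MU_y = 3/(2√y).
MRS = 3 ÷ (3/(2√y)).
At (18, 100): MRS = 20.
So at (18, 100) the consumer would give up 20 units of y for one more unit of x.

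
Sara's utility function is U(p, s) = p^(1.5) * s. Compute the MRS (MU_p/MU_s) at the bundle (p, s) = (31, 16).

MRS = 24/31

MU_p = 1.5·√p·s and MU_s = p^(1.5).
MRS = MU_p/MU_s = (1.5)·s/p.
At (31, 16): MRS = 24/31.
So at (31, 16) the consumer would give up 24/31 units of s for one more unit of p.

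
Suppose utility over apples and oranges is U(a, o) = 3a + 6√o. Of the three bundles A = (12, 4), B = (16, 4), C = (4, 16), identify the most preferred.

Bundle B

Evaluate utility at each bundle:
U(A) = 48.000.
U(B) = 60.000.
U(C) = 36.000.
Highest utility is B, so B ≻ A ≻ C.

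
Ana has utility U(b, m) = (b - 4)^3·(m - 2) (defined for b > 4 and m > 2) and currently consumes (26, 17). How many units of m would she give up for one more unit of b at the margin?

MRS = 45/22

MU_b = 3·(b−4)^2·(m−2), MU_m = (b−4)^3.
MRS = (3/1)·(m−2)/(b−4).
At (26, 17): MRS = 45/22.
The indifference curve has slope −45/22 at this bundle.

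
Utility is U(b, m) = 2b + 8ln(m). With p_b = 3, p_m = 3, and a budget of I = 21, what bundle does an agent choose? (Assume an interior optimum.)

b* = 3, m* = 4

MU_b = 2, MU_m = 8/m.
MRS = 2 ÷ (8/m).
Tangency: set MRS = p_b/p_m = 3/3 = 1.
MRS depends only on m: 0.25·m = 1 ⇒ m* = 1/0.25 = 4.
From the budget, 3·b = 21 − 3·4 = 9, so b* = 3.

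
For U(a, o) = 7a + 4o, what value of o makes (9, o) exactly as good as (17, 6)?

o = 20

U(17, 6) = 143.
Set U(9, o) = 143 and solve.
7·9 + 4o = 143 ⇒ 4o = 80 ⇒ o = 20.
Check: U(9, 20) = 143.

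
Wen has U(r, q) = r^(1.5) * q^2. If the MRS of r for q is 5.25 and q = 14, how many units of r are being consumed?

MU_r = 1.5·√r·q^2 and MU_q = 2·r^(1.5)·q.
MRS = MU_r/MU_q = (0.75)·q/r.
Substitute q = 14: MRS = 10.5/r. Setting 10.5/r = 5.25 gives r = 10.5/5.25 = 2.

r = 2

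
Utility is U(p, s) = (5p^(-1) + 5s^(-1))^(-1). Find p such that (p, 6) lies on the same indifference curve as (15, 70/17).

U depends on (p, s) only through S = 5p^(-1) + 5s^(-1), so equal utility means equal S. At (15, 70/17): S = 65/42.
With s = 6: 5·6^(-1) = 5/6, so 5p^(-1) = 65/42 − 5/6 = 5/7, i.e. p^(-1) = 1/7.
Hence p = 1/(1/7) = 7.
Check: U(7, 6) = 0.6462.

p = 7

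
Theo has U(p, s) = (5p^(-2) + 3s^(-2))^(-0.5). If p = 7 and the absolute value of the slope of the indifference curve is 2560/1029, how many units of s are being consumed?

For CES with ρ = -2, MRS = (5/3)·(s/p)^3.
Setting (5/3)·(s/7)^3 = 2560/1029 gives (s/7)^3 = 512/343, so s/7 = 8/7 and s = 8.

s = 8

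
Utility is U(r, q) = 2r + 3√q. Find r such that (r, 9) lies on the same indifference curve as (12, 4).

U(12, 4) = 30.
Set U(r, 9) = 30 and solve.
With q = 9: √9 = 3, so 2r = 30 − 3·3 = 21 and r = 10.5.
Check: U(10.5, 9) = 30.

r = 10.5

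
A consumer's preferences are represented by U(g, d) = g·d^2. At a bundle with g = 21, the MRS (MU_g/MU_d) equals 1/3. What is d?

d = 14

MU_g = d^2 and MU_d = 2·g·d.
MRS = MU_g/MU_d = (1/2)·d/g.
Substitute g = 21: MRS = d/42. Setting d/42 = 1/3 gives d = (1/3)·42 = 14.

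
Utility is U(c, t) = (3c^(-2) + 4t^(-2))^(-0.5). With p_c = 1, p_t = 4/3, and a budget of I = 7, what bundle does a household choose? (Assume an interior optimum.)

c* = 3, t* = 3

For CES with ρ = -2, MRS = (3/4)·(t/c)^3.
Tangency: set MRS = p_c/p_t = 1/(4/3) = 0.75.
So (t/c)^3 = 1; taking the cube root, t/c = 1, i.e. t = c.
Substitute into the budget 1·c + (4/3)·t = 7: (7/3)·c = 7, so c* = 3 and t* = 3.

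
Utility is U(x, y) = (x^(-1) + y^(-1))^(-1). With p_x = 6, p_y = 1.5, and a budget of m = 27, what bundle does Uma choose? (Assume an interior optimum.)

For CES with ρ = -1, MRS = (y/x)^2.
Tangency: set MRS = p_x/p_y = 6/1.5 = 4.
So (y/x)^2 = 4; taking the square root, y/x = 2, i.e. y = 2·x.
Substitute into the budget 6·x + 1.5·y = 27: 9·x = 27, so x* = 3 and y* = 2·3 = 6.

x* = 3, y* = 6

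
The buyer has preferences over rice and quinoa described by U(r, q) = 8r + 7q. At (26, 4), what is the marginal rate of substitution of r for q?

MU_r = 8, MU_q = 7, so MRS = 8/7 at every bundle.
At (26, 4): MRS = 8/7.
That is, one extra unit of r is worth 8/7 units of q at the margin.

MRS = 8/7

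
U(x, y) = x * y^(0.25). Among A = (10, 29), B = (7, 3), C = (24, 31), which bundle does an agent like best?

Bundle C

Evaluate utility at each bundle:
U(A) = 23.206.
U(B) = 9.213.
U(C) = 56.631.
Highest utility is C, so C ≻ A ≻ B.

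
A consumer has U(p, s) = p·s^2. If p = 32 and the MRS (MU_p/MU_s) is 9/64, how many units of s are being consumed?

s = 9

MU_p = s^2 and MU_s = 2·p·s.
MRS = MU_p/MU_s = (1/2)·s/p.
Substitute p = 32: MRS = s/64. Setting s/64 = 9/64 gives s = (9/64)·64 = 9.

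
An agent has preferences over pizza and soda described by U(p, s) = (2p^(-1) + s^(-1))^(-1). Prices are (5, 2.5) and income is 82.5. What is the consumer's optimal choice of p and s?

For CES with ρ = -1, MRS = (2/1)·(s/p)^2.
Tangency: set MRS = p_p/p_s = 5/2.5 = 2.
So (s/p)^2 = 1; taking the square root, s/p = 1, i.e. s = p.
Substitute into the budget 5·p + 2.5·s = 82.5: 7.5·p = 82.5, so p* = 11 and s* = 11.

p* = 11, s* = 11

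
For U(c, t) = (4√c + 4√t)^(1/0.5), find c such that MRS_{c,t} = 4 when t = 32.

For CES with ρ = 0.5, MRS = √(t/c).
Setting √(32/c) = 4 gives 32/c = 16 and c = 2.

c = 2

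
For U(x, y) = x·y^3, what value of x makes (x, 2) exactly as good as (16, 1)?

U(16, 1) = 16.
Set U(x, 2) = 16 and solve.
With y = 2: 2^3 = 8, so x = 16/8 = 2.
Check: U(2, 2) = 16.

x = 2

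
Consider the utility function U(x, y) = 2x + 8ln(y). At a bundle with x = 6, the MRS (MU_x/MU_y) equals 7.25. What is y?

y = 29

MU_x = 2, MU_y = 8/y.
MRS = 2 ÷ (8/y).
MRS depends only on y: 0.25·y = 7.25 ⇒ y = 7.25/0.25 = 29.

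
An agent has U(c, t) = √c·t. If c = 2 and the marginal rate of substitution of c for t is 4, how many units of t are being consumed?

MU_c = 0.5·c^(-0.5)·t and MU_t = √c.
MRS = MU_c/MU_t = (0.5)·t/c.
Substitute c = 2: MRS = t/4. Setting t/4 = 4 gives t = 4·4 = 16.

t = 16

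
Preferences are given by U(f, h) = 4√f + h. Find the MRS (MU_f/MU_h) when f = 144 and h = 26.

MRS = 1/6

MU_f = 4/(2√f), MU_h = 1.
MRS = 4/(2√f) ÷ 1.
At (144, 26): MRS = 1/6.
So at (144, 26) the consumer would give up 1/6 units of h for one more unit of f.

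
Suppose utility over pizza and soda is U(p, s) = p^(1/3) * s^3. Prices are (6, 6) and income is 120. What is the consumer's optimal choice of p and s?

p* = 2, s* = 18

MU_p = 1/3·p^(-2/3)·s^3 and MU_s = 3·p^(1/3)·s^2.
MRS = MU_p/MU_s = (1/9)·s/p.
Tangency: set MRS = p_p/p_s = 6/6 = 1.
So (1/9)·s/p = 1, i.e. s = 9·p.
Substitute into the budget 6·p + 6·s = 120: 60·p = 120, so p* = 2.
Then s* = 9·2 = 18.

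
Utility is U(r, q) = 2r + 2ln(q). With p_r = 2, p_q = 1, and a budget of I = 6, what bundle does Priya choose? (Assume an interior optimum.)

r* = 2, q* = 2

MU_r = 2, MU_q = 2/q.
MRS = 2 ÷ (2/q).
Tangency: set MRS = p_r/p_q = 2/1 = 2.
MRS depends only on q: q = 2 ⇒ q* = 2.
From the budget, 2·r = 6 − 1·2 = 4, so r* = 2.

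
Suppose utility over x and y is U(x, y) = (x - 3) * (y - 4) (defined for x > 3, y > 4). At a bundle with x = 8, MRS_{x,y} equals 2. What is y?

MU_x = (y−4), MU_y = (x−3).
MRS = (y−4)/(x−3).
Substitute x = 8: MRS = (y − 4)/5. Setting this equal to 2 gives y − 4 = 2·5 = 10, so y = 14.

y = 14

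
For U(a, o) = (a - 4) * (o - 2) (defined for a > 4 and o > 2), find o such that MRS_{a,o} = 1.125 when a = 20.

MU_a = (o−2), MU_o = (a−4).
MRS = (o−2)/(a−4).
Substitute a = 20: MRS = (o − 2)/16. Setting this equal to 1.125 gives o − 2 = 1.125·16 = 18, so o = 20.

o = 20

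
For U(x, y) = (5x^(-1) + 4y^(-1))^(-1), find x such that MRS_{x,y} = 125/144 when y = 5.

x = 6

For CES with ρ = -1, MRS = (5/4)·(y/x)^2.
Setting (5/4)·(5/x)^2 = 125/144 gives (5/x)^2 = 25/36, so 5/x = 5/6 and x = 6.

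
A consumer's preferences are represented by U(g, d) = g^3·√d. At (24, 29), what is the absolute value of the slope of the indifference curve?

MU_g = 3·g^2·√d and MU_d = 0.5·g^3·d^(-0.5).
MRS = MU_g/MU_d = (6)·d/g.
At (24, 29): MRS = 7.25.
The indifference curve has slope −7.25 at this bundle.

MRS = 7.25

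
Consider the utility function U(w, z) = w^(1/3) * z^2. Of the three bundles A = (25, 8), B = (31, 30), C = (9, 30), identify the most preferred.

Bundle B

Evaluate utility at each bundle:
U(A) = 187.137.
U(B) = 2827.243.
U(C) = 1872.075.
Highest utility is B, so B ≻ C ≻ A.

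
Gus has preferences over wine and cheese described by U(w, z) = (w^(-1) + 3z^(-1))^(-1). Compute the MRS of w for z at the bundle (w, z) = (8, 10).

MRS = 25/48

For CES with ρ = -1, MRS = (1/3)·(z/w)^2.
At (8, 10): MRS = 25/48.
So at (8, 10) the consumer would give up 25/48 units of z for one more unit of w.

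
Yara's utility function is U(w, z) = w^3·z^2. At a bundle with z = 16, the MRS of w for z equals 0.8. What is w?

w = 30

MU_w = 3·w^2·z^2 and MU_z = 2·w^3·z.
MRS = MU_w/MU_z = (3/2)·z/w.
Substitute z = 16: MRS = 24/w. Setting 24/w = 0.8 gives w = 24/0.8 = 30.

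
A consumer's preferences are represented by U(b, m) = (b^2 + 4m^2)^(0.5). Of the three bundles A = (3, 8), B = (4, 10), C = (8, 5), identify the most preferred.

Evaluate utility at each bundle:
U(A) = 16.279.
U(B) = 20.396.
U(C) = 12.806.
Highest utility is B, so B ≻ A ≻ C.

Bundle B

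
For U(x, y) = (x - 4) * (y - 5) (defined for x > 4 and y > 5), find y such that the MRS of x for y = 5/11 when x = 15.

y = 10

MU_x = (y−5), MU_y = (x−4).
MRS = (y−5)/(x−4).
Substitute x = 15: MRS = (y − 5)/11. Setting this equal to 5/11 gives y − 5 = (5/11)·11 = 5, so y = 10.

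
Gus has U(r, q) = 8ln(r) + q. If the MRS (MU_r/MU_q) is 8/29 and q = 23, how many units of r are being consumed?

MU_r = 8/r, MU_q = 1.
MRS = 8/r ÷ 1.
MRS depends only on r: 8/r = 8/29 ⇒ r = 8/(8/29) = 29.

r = 29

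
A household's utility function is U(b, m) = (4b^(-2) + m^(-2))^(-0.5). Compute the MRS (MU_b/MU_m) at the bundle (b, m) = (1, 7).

For CES with ρ = -2, MRS = (4/1)·(m/b)^3.
At (1, 7): MRS = 1372.
That is, one extra unit of b is worth 1372 units of m at the margin.

MRS = 1372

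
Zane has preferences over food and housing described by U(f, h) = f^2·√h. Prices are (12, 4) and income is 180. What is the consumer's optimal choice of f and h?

MU_f = 2·f·√h and MU_h = 0.5·f^2·h^(-0.5).
MRS = MU_f/MU_h = (4)·h/f.
Tangency: set MRS = p_f/p_h = 12/4 = 3.
So (4)·h/f = 3, i.e. h = 0.75·f.
Substitute into the budget 12·f + 4·h = 180: 15·f = 180, so f* = 12.
Then h* = 0.75·12 = 9.

f* = 12, h* = 9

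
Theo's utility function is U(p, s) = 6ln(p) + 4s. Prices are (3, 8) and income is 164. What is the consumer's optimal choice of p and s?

p* = 4, s* = 19

MU_p = 6/p, MU_s = 4.
MRS = 6/p ÷ 4.
Tangency: set MRS = p_p/p_s = 3/8 = 0.375.
MRS depends only on p: 1.5/p = 0.375 ⇒ p* = 1.5/0.375 = 4.
From the budget, 8·s = 164 − 3·4 = 152, so s* = 19.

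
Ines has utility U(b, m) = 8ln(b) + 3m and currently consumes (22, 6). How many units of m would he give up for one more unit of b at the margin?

MU_b = 8/b, MU_m = 3.
MRS = 8/b ÷ 3.
At (22, 6): MRS = 4/33.
The indifference curve has slope −4/33 at this bundle.

MRS = 4/33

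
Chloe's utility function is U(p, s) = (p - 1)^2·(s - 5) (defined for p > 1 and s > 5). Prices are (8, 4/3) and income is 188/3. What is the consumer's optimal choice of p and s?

MU_p = 2·(p−1)·(s−5), MU_s = (p−1)^2.
MRS = (2/1)·(s−5)/(p−1).
Tangency: set MRS = p_p/p_s = 8/(4/3) = 6.
So (2/1)·(s − 5)/(p − 1) = 6, i.e. (s − 5) = 3·(p − 1).
Rewrite the budget in excess-of-subsistence terms: 8·(p − 1) + (4/3)·(s − 5) = 188/3 − 8·1 − (4/3)·5 = 48.
Substituting, 12·(p − 1) = 48, so p − 1 = 4 and p* = 5.
Then s − 5 = 3·4 = 12, so s* = 17.

p* = 5, s* = 17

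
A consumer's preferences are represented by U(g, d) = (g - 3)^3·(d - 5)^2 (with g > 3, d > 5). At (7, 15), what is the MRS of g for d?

MU_g = 3·(g−3)^2·(d−5)^2, MU_d = 2·(g−3)^3·(d−5).
MRS = (3/2)·(d−5)/(g−3).
At (7, 15): MRS = 3.75.
That is, one extra unit of g is worth 3.75 units of d at the margin.

MRS = 3.75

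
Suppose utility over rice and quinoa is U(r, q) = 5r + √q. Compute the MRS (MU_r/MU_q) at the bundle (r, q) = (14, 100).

MU_r = 5, MU_q = 1/(2√q).
MRS = 5 ÷ (1/(2√q)).
At (14, 100): MRS = 100.
So at (14, 100) the consumer would give up 100 units of q for one more unit of r.

MRS = 100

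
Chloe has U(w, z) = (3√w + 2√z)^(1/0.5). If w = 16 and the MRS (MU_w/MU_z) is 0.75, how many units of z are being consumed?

z = 4

For CES with ρ = 0.5, MRS = (3/2)·√(z/w).
Setting (3/2)·√(z/16) = 0.75 gives √(z/16) = 0.5, so z/16 = 0.25 and z = 4.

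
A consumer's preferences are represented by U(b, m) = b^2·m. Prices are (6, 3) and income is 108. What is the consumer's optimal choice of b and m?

MU_b = 2·b·m and MU_m = b^2.
MRS = MU_b/MU_m = (2/1)·m/b.
Tangency: set MRS = p_b/p_m = 6/3 = 2.
So (2/1)·m/b = 2, i.e. m = b.
Substitute into the budget 6·b + 3·m = 108: 9·b = 108, so b* = 12.
Then m* = 12.

b* = 12, m* = 12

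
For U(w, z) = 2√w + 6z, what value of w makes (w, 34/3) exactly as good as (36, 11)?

U(36, 11) = 78.
Set U(w, 34/3) = 78 and solve.
With z = 34/3: 2√w = 78 − 6·34/3 = 10, so √w = 5 and w = 25.
Check: U(25, 34/3) = 78.

w = 25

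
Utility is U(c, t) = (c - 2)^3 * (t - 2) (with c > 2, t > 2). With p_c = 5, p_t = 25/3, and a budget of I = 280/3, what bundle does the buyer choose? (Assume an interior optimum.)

c* = 12, t* = 4

MU_c = 3·(c−2)^2·(t−2), MU_t = (c−2)^3.
MRS = (3/1)·(t−2)/(c−2).
Tangency: set MRS = p_c/p_t = 5/(25/3) = 0.6.
So (3/1)·(t − 2)/(c − 2) = 0.6, i.e. (t − 2) = 0.2·(c − 2).
Rewrite the budget in excess-of-subsistence terms: 5·(c − 2) + (25/3)·(t − 2) = 280/3 − 5·2 − (25/3)·2 = 200/3.
Substituting, (20/3)·(c − 2) = 200/3, so c − 2 = 10 and c* = 12.
Then t − 2 = 0.2·10 = 2, so t* = 4.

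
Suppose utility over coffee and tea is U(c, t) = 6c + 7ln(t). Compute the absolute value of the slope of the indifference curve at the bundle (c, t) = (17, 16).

MRS = 96/7

MU_c = 6, MU_t = 7/t.
MRS = 6 ÷ (7/t).
At (17, 16): MRS = 96/7.
So at (17, 16) the consumer would give up 96/7 units of t for one more unit of c.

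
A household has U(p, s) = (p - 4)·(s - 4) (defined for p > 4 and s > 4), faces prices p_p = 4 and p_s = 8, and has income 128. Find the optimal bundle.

MU_p = (s−4), MU_s = (p−4).
MRS = (s−4)/(p−4).
Tangency: set MRS = p_p/p_s = 4/8 = 0.5.
So (s − 4)/(p − 4) = 0.5, i.e. (s − 4) = 0.5·(p − 4).
Rewrite the budget in excess-of-subsistence terms: 4·(p − 4) + 8·(s − 4) = 128 − 4·4 − 8·4 = 80.
Substituting, 8·(p − 4) = 80, so p − 4 = 10 and p* = 14.
Then s − 4 = 0.5·10 = 5, so s* = 9.

p* = 14, s* = 9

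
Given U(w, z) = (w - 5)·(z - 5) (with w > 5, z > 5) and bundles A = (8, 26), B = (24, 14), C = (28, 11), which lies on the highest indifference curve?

Evaluate utility at each bundle:
U(A) = 63.
U(B) = 171.
U(C) = 138.
Highest utility is B, so B ≻ C ≻ A.

Bundle B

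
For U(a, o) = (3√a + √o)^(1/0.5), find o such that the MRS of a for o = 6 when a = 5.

For CES with ρ = 0.5, MRS = (3/1)·√(o/a).
Setting (3/1)·√(o/5) = 6 gives √(o/5) = 2, so o/5 = 4 and o = 20.

o = 20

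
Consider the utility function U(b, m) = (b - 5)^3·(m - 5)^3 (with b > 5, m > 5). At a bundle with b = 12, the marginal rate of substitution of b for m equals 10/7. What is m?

MU_b = 3·(b−5)^2·(m−5)^3, MU_m = 3·(b−5)^3·(m−5)^2.
MRS = (m−5)/(b−5).
Substitute b = 12: MRS = (m − 5)/7. Setting this equal to 10/7 gives m − 5 = (10/7)·7 = 10, so m = 15.

m = 15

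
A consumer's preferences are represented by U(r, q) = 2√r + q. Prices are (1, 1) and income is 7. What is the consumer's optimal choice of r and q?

MU_r = 2/(2√r), MU_q = 1.
MRS = 2/(2√r) ÷ 1.
Tangency: set MRS = p_r/p_q = 1/1 = 1.
MRS depends only on r: 1/√r = 1 ⇒ √r = 1/1 = 1 ⇒ r* = 1.
From the budget, 1·q = 7 − 1·1 = 6, so q* = 6.

r* = 1, q* = 6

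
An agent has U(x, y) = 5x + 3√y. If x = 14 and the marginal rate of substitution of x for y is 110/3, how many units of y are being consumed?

y = 121

MU_x = 5, MU_y = 3/(2√y).
MRS = 5 ÷ (3/(2√y)).
MRS depends only on y: (10/3)·√y = 110/3 ⇒ √y = (110/3)/(10/3) = 11 ⇒ y = 121.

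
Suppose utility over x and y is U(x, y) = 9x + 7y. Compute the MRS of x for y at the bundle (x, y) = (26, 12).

MRS = 9/7

MU_x = 9, MU_y = 7, so MRS = 9/7 at every bundle.
At (26, 12): MRS = 9/7.
So at (26, 12) the consumer would give up 9/7 units of y for one more unit of x.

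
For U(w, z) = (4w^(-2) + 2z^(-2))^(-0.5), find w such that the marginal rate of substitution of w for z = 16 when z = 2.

For CES with ρ = -2, MRS = (4/2)·(z/w)^3.
Setting (4/2)·(2/w)^3 = 16 gives (2/w)^3 = 8, so 2/w = 2 and w = 1.

w = 1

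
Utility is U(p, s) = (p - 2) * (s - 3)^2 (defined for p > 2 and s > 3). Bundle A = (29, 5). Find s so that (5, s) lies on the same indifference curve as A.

s = 9

U(29, 5) = 108.
Set U(5, s) = 108 and solve.
With p = 5: (5 − 2) = 3, so (s − 3)^2 = 108/3 = 36.
Taking the square root (with s > 3): s − 3 = 6, so s = 9.
Check: U(5, 9) = 108.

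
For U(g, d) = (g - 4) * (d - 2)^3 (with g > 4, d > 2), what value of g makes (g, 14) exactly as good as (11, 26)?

g = 60

U(11, 26) = 96768.
Set U(g, 14) = 96768 and solve.
With d = 14: (14 − 2)^3 = 1728, so (g − 4) = 96768/1728 = 56.
So g = 4 + 56 = 60.
Check: U(60, 14) = 96768.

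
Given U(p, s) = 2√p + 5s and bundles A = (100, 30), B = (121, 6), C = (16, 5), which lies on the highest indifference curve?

Evaluate utility at each bundle:
U(A) = 170.000.
U(B) = 52.000.
U(C) = 33.000.
Highest utility is A, so A ≻ B ≻ C.

Bundle A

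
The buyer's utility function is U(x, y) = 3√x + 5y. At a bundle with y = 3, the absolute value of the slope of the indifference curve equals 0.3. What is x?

x = 1

MU_x = 3/(2√x), MU_y = 5.
MRS = 3/(2√x) ÷ 5.
MRS depends only on x: 0.3/√x = 0.3 ⇒ √x = 0.3/0.3 = 1 ⇒ x = 1.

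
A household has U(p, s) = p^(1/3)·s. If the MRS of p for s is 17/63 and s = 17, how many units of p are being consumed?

MU_p = 1/3·p^(-2/3)·s and MU_s = p^(1/3).
MRS = MU_p/MU_s = (1/3)·s/p.
Substitute s = 17: MRS = (17/3)/p. Setting (17/3)/p = 17/63 gives p = (17/3)/(17/63) = 21.

p = 21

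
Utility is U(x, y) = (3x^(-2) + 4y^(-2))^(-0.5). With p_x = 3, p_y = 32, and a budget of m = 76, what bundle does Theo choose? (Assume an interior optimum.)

x* = 4, y* = 2

For CES with ρ = -2, MRS = (3/4)·(y/x)^3.
Tangency: set MRS = p_x/p_y = 3/32.
So (y/x)^3 = 0.125; taking the cube root, y/x = 0.5, i.e. y = 0.5·x.
Substitute into the budget 3·x + 32·y = 76: 19·x = 76, so x* = 4 and y* = 0.5·4 = 2.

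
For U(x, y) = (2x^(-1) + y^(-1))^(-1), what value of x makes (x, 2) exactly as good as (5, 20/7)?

U depends on (x, y) only through S = 2x^(-1) + y^(-1), so equal utility means equal S. At (5, 20/7): S = 0.75.
With y = 2: 2^(-1) = 0.5, so 2x^(-1) = 0.75 − 0.5 = 0.25, i.e. x^(-1) = 0.125.
Hence x = 1/0.125 = 8.
Check: U(8, 2) = 1.3333.

x = 8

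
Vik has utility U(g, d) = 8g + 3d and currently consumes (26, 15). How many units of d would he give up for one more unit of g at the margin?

MU_g = 8, MU_d = 3, so MRS = 8/3 at every bundle.
At (26, 15): MRS = 8/3.
The indifference curve has slope −8/3 at this bundle.

MRS = 8/3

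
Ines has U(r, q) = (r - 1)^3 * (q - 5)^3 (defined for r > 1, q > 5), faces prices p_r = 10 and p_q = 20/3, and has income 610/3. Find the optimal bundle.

r* = 9, q* = 17

MU_r = 3·(r−1)^2·(q−5)^3, MU_q = 3·(r−1)^3·(q−5)^2.
MRS = (q−5)/(r−1).
Tangency: set MRS = p_r/p_q = 10/(20/3) = 1.5.
So (q − 5)/(r − 1) = 1.5, i.e. (q − 5) = 1.5·(r − 1).
Rewrite the budget in excess-of-subsistence terms: 10·(r − 1) + (20/3)·(q − 5) = 610/3 − 10·1 − (20/3)·5 = 160.
Substituting, 20·(r − 1) = 160, so r − 1 = 8 and r* = 9.
Then q − 5 = 1.5·8 = 12, so q* = 17.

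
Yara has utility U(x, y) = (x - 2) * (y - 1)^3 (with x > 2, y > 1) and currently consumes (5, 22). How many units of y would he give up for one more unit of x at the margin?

MRS = 7/3

MU_x = (y−1)^3, MU_y = 3·(x−2)·(y−1)^2.
MRS = (1/3)·(y−1)/(x−2).
At (5, 22): MRS = 7/3.
That is, one extra unit of x is worth 7/3 units of y at the margin.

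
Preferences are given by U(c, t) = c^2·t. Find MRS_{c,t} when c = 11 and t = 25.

MU_c = 2·c·t and MU_t = c^2.
MRS = MU_c/MU_t = (2/1)·t/c.
At (11, 25): MRS = 50/11.
So at (11, 25) the consumer would give up 50/11 units of t for one more unit of c.

MRS = 50/11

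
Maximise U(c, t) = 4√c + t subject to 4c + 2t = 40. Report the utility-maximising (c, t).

MU_c = 4/(2√c), MU_t = 1.
MRS = 4/(2√c) ÷ 1.
Tangency: set MRS = p_c/p_t = 4/2 = 2.
MRS depends only on c: 2/√c = 2 ⇒ √c = 2/2 = 1 ⇒ c* = 1.
From the budget, 2·t = 40 − 4·1 = 36, so t* = 18.

c* = 1, t* = 18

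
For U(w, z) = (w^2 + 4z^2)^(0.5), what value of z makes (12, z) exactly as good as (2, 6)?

U depends on (w, z) only through S = w^2 + 4z^2, so equal utility means equal S. At (2, 6): S = 148.
With w = 12: 12^2 = 144, so 4z^2 = 148 − 144 = 4, i.e. z^2 = 1.
Hence z = √1 = 1.
Check: U(12, 1) = 12.1655.

z = 1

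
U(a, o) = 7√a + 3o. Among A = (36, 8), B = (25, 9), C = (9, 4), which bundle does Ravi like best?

Evaluate utility at each bundle:
U(A) = 66.000.
U(B) = 62.000.
U(C) = 33.000.
Highest utility is A, so A ≻ B ≻ C.

Bundle A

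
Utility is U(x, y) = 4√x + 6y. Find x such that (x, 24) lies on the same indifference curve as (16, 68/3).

x = 4

U(16, 68/3) = 152.
Set U(x, 24) = 152 and solve.
With y = 24: 4√x = 152 − 6·24 = 8, so √x = 2 and x = 4.
Check: U(4, 24) = 152.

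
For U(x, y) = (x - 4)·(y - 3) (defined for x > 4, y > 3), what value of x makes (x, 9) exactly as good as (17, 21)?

x = 43

U(17, 21) = 234.
Set U(x, 9) = 234 and solve.
With y = 9: (9 − 3) = 6, so (x − 4) = 234/6 = 39.
So x = 4 + 39 = 43.
Check: U(43, 9) = 234.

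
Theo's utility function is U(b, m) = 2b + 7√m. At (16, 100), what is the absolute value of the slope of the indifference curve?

MU_b = 2, MU_m = 7/(2√m).
MRS = 2 ÷ (7/(2√m)).
At (16, 100): MRS = 40/7.
The indifference curve has slope −40/7 at this bundle.

MRS = 40/7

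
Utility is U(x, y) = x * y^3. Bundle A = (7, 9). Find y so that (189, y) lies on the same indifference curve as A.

y = 3

U(7, 9) = 5103.
Set U(189, y) = 5103 and solve.
With x = 189: y^3 = 5103/189 = 27; taking the cube root, y = 3.
Check: U(189, 3) = 5103.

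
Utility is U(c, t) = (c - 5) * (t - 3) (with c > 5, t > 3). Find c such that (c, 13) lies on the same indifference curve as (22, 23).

c = 39

U(22, 23) = 340.
Set U(c, 13) = 340 and solve.
With t = 13: (13 − 3) = 10, so (c − 5) = 340/10 = 34.
So c = 5 + 34 = 39.
Check: U(39, 13) = 340.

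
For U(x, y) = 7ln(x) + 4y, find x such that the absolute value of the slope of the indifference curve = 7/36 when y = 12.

MU_x = 7/x, MU_y = 4.
MRS = 7/x ÷ 4.
MRS depends only on x: 1.75/x = 7/36 ⇒ x = 1.75/(7/36) = 9.

x = 9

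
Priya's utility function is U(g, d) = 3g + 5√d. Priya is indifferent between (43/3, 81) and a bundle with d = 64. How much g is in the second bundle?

g = 16

U(43/3, 81) = 88.
Set U(g, 64) = 88 and solve.
With d = 64: √64 = 8, so 3g = 88 − 5·8 = 48 and g = 16.
Check: U(16, 64) = 88.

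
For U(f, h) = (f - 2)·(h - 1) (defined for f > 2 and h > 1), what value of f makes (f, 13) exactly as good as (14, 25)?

U(14, 25) = 288.
Set U(f, 13) = 288 and solve.
With h = 13: (13 − 1) = 12, so (f − 2) = 288/12 = 24.
So f = 2 + 24 = 26.
Check: U(26, 13) = 288.

f = 26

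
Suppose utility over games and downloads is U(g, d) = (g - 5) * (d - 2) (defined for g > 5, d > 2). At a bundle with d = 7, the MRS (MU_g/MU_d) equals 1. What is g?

g = 10

MU_g = (d−2), MU_d = (g−5).
MRS = (d−2)/(g−5).
Substitute d = 7: MRS = 5/(g − 5). Setting this equal to 1 gives g − 5 = 5/1 = 5, so g = 10.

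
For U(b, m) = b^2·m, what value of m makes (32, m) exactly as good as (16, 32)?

m = 8

U(16, 32) = 8192.
Set U(32, m) = 8192 and solve.
With b = 32: 32^2 = 1024, so m = 8192/1024 = 8.
Check: U(32, 8) = 8192.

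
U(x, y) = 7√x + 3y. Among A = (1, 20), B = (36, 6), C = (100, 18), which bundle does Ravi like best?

Evaluate utility at each bundle:
U(A) = 67.000.
U(B) = 60.000.
U(C) = 124.000.
Highest utility is C, so C ≻ A ≻ B.

Bundle C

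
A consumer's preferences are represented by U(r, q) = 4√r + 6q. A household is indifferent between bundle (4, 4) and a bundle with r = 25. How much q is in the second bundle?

q = 2

U(4, 4) = 32.
Set U(25, q) = 32 and solve.
With r = 25: √25 = 5, so 6q = 32 − 4·5 = 12 and q = 2.
Check: U(25, 2) = 32.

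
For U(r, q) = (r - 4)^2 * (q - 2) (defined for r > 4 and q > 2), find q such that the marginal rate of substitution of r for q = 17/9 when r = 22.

MU_r = 2·(r−4)·(q−2), MU_q = (r−4)^2.
MRS = (2/1)·(q−2)/(r−4).
Substitute r = 22: MRS = (q − 2)/9. Setting this equal to 17/9 gives q − 2 = (17/9)·9 = 17, so q = 19.

q = 19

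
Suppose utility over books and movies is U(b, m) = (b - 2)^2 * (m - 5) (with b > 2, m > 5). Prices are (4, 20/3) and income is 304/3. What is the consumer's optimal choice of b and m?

b* = 12, m* = 8

MU_b = 2·(b−2)·(m−5), MU_m = (b−2)^2.
MRS = (2/1)·(m−5)/(b−2).
Tangency: set MRS = p_b/p_m = 4/(20/3) = 0.6.
So (2/1)·(m − 5)/(b − 2) = 0.6, i.e. (m − 5) = 0.3·(b − 2).
Rewrite the budget in excess-of-subsistence terms: 4·(b − 2) + (20/3)·(m − 5) = 304/3 − 4·2 − (20/3)·5 = 60.
Substituting, 6·(b − 2) = 60, so b − 2 = 10 and b* = 12.
Then m − 5 = 0.3·10 = 3, so m* = 8.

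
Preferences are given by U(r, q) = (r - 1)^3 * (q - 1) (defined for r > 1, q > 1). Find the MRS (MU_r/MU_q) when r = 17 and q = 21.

MRS = 3.75

MU_r = 3·(r−1)^2·(q−1), MU_q = (r−1)^3.
MRS = (3/1)·(q−1)/(r−1).
At (17, 21): MRS = 3.75.
So at (17, 21) the consumer would give up 3.75 units of q for one more unit of r.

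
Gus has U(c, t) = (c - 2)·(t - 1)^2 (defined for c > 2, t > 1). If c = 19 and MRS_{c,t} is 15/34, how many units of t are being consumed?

MU_c = (t−1)^2, MU_t = 2·(c−2)·(t−1).
MRS = (1/2)·(t−1)/(c−2).
Substitute c = 19: MRS = (t − 1)/34. Setting this equal to 15/34 gives t − 1 = (15/34)·34 = 15, so t = 16.

t = 16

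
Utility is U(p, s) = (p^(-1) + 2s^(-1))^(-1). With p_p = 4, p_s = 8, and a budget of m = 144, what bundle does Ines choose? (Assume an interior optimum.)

For CES with ρ = -1, MRS = (1/2)·(s/p)^2.
Tangency: set MRS = p_p/p_s = 4/8 = 0.5.
So (s/p)^2 = 1; taking the square root, s/p = 1, i.e. s = p.
Substitute into the budget 4·p + 8·s = 144: 12·p = 144, so p* = 12 and s* = 12.

p* = 12, s* = 12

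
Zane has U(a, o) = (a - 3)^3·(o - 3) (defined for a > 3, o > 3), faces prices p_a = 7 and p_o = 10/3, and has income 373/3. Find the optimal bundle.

a* = 13, o* = 10

MU_a = 3·(a−3)^2·(o−3), MU_o = (a−3)^3.
MRS = (3/1)·(o−3)/(a−3).
Tangency: set MRS = p_a/p_o = 7/(10/3) = 2.1.
So (3/1)·(o − 3)/(a − 3) = 2.1, i.e. (o − 3) = 0.7·(a − 3).
Rewrite the budget in excess-of-subsistence terms: 7·(a − 3) + (10/3)·(o − 3) = 373/3 − 7·3 − (10/3)·3 = 280/3.
Substituting, (28/3)·(a − 3) = 280/3, so a − 3 = 10 and a* = 13.
Then o − 3 = 0.7·10 = 7, so o* = 10.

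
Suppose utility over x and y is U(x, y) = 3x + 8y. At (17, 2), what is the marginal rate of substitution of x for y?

MRS = 0.375

MU_x = 3, MU_y = 8, so MRS = 3/8 = 0.375 at every bundle.
At (17, 2): MRS = 0.375.
So at (17, 2) the consumer would give up 0.375 units of y for one more unit of x.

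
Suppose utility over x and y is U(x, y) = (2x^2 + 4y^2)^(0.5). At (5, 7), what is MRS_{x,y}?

For CES with ρ = 2, MRS = (2/4)·(y/x)^(-1).
At (5, 7): MRS = 5/14.
The indifference curve has slope −5/14 at this bundle.

MRS = 5/14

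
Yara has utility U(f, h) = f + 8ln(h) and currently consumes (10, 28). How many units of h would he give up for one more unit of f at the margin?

MU_f = 1, MU_h = 8/h.
MRS = 1 ÷ (8/h).
At (10, 28): MRS = 3.5.
The indifference curve has slope −3.5 at this bundle.

MRS = 3.5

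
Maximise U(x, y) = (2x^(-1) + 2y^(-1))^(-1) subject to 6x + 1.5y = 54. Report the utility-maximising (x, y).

For CES with ρ = -1, MRS = (y/x)^2.
Tangency: set MRS = p_x/p_y = 6/1.5 = 4.
So (y/x)^2 = 4; taking the square root, y/x = 2, i.e. y = 2·x.
Substitute into the budget 6·x + 1.5·y = 54: 9·x = 54, so x* = 6 and y* = 2·6 = 12.

x* = 6, y* = 12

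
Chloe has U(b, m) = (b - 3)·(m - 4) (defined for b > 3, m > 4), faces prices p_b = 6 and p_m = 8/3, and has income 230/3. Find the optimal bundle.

b* = 7, m* = 13

MU_b = (m−4), MU_m = (b−3).
MRS = (m−4)/(b−3).
Tangency: set MRS = p_b/p_m = 6/(8/3) = 2.25.
So (m − 4)/(b − 3) = 2.25, i.e. (m − 4) = 2.25·(b − 3).
Rewrite the budget in excess-of-subsistence terms: 6·(b − 3) + (8/3)·(m − 4) = 230/3 − 6·3 − (8/3)·4 = 48.
Substituting, 12·(b − 3) = 48, so b − 3 = 4 and b* = 7.
Then m − 4 = 2.25·4 = 9, so m* = 13.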